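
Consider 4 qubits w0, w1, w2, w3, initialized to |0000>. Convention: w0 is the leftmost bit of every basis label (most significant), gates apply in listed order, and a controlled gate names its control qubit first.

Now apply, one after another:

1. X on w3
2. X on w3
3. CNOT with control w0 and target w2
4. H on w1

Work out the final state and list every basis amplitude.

The resulting statevector has amplitude sqrt(2)/2 on |0000>, sqrt(2)/2 on |0100>, and 0 on every other basis state.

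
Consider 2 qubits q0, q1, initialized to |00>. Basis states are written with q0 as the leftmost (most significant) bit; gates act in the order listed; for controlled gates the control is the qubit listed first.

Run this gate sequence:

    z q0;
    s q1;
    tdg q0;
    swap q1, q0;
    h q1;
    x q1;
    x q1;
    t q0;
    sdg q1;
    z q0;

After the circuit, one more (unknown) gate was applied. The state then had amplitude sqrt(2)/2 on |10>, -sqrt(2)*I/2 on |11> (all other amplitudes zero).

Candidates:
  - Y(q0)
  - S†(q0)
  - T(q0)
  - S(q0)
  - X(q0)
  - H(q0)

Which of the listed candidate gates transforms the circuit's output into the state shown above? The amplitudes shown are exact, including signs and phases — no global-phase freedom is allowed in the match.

The applied gate was X(q0).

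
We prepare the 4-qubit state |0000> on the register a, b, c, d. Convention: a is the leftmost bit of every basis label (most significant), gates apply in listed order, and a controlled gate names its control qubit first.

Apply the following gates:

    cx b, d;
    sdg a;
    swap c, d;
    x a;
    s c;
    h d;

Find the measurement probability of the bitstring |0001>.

Outcome |0001> occurs with probability 0.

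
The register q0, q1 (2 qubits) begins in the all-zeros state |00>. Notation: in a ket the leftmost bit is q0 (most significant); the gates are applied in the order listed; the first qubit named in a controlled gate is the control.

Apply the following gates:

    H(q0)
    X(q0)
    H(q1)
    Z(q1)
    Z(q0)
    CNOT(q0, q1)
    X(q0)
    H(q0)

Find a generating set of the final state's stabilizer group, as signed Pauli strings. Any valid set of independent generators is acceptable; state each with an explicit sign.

The stabilizer group can be generated by -IX, +ZI, among other valid generating sets.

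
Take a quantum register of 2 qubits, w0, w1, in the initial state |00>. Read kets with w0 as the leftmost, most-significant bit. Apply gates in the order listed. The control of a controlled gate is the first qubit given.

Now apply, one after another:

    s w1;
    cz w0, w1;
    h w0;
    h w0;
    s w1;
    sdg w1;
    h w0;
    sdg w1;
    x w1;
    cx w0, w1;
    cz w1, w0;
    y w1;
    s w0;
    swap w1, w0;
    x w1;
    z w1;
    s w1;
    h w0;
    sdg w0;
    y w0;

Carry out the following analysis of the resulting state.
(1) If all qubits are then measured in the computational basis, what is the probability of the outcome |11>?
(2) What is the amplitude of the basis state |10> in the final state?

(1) The probability of measuring |11> is 1/4. Key observation: the block from step 4 through step 7 cancels to the identity and can be dropped.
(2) The amplitude on |10> is -I/2.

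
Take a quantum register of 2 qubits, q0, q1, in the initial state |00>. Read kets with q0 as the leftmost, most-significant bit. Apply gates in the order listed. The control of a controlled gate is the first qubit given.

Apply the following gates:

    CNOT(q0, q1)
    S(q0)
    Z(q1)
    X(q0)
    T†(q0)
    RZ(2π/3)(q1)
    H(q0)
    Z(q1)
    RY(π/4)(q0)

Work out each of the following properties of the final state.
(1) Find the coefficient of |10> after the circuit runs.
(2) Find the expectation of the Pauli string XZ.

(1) |10> carries amplitude sqrt(2)*(-sqrt(2 - sqrt(2)) + sqrt(sqrt(2) + 2))*exp(5*I*pi/12)/4 in the final state.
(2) The observable XZ averages to -sqrt(2)/2.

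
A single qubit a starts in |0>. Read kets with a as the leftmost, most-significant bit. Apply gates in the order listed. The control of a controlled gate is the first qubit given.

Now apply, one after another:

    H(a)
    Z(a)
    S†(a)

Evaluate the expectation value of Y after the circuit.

In the final state, Y has expectation 1.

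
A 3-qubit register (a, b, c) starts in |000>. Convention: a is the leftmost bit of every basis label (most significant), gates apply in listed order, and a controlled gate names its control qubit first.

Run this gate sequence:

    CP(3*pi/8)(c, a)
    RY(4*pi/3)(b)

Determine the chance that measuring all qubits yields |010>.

A full measurement returns |010> with probability 3/4.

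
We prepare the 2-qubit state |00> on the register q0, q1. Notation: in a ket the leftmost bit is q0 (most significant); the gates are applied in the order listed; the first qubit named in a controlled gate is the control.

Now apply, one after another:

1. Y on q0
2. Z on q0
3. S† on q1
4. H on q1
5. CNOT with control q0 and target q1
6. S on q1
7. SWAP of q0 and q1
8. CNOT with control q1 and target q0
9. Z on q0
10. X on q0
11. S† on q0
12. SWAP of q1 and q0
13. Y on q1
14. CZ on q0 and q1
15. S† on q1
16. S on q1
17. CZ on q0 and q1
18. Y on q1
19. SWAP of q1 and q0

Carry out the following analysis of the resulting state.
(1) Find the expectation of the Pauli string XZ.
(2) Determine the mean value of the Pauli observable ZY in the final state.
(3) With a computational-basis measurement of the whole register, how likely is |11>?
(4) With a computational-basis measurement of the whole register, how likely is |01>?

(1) In the final state, XZ has expectation 1.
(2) In the final state, ZY has expectation 0.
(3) A full measurement returns |11> with probability 1/2.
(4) The probability of measuring |01> is 1/2.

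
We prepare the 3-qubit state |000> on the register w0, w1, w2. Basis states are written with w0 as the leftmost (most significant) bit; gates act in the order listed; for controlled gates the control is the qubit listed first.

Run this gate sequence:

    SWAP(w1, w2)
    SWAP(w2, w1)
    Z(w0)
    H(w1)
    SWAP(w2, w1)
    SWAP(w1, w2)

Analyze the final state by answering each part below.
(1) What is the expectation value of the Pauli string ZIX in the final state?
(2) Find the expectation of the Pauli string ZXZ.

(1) The observable ZIX averages to 0.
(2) The expectation value of ZXZ is 1.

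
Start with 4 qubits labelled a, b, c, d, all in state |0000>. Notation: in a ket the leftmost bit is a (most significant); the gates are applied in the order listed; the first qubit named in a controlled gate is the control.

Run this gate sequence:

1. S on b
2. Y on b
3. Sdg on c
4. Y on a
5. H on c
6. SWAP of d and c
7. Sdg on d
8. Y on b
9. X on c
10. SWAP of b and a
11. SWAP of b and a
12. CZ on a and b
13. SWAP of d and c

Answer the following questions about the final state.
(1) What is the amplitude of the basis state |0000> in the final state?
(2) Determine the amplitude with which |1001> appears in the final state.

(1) The final state's coefficient on |0000> equals 0. Key observation: the block from step 10 through step 11 cancels to the identity and can be dropped.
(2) The final state's coefficient on |1001> equals sqrt(2)*I/2.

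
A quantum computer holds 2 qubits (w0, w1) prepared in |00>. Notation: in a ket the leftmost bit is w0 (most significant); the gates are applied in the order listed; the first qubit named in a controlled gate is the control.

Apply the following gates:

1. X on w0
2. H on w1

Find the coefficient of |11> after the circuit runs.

|11> carries amplitude sqrt(2)/2 in the final state.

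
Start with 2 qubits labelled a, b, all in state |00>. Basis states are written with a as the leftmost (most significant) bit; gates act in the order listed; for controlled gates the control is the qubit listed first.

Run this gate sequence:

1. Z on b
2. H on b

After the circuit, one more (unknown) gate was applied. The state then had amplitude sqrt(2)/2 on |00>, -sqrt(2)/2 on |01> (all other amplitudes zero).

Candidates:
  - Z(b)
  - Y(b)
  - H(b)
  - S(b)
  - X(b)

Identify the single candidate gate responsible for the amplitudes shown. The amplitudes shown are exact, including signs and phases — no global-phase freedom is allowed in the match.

The unique candidate consistent with the amplitudes is Z(b).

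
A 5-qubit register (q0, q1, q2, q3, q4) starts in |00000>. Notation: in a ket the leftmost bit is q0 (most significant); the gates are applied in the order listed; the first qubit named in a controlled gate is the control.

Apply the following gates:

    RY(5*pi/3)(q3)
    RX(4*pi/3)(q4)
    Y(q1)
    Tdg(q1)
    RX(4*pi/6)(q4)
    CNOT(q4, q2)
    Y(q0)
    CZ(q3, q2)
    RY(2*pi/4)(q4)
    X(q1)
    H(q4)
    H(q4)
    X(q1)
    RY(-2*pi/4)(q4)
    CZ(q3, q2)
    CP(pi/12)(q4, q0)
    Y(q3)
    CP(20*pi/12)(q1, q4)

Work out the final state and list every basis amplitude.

After the circuit, the state carries amplitude -exp(I*pi/4)/2 on |11000>, -sqrt(3)*exp(I*pi/4)/2 on |11010>, and 0 on every other basis state. Key observation: gates 8-15 undo each other exactly, leaving only the rest of the circuit to track.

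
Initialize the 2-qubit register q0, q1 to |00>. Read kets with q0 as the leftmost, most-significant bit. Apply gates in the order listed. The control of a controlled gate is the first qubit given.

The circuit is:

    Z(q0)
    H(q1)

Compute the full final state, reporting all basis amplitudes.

The resulting statevector has amplitude sqrt(2)/2 on |00>, sqrt(2)/2 on |01>, 0 on |10>, 0 on |11>.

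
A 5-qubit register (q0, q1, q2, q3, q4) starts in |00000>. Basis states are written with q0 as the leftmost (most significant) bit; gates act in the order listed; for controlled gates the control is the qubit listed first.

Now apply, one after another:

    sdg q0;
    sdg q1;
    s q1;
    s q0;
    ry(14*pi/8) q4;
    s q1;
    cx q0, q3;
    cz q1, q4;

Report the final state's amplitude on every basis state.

The final amplitudes are -sqrt(sqrt(2) + 2)/2 on |00000>, sqrt(2 - sqrt(2))/2 on |00001>, and 0 on every other basis state. Key observation: the block from step 1 through step 4 cancels to the identity and can be dropped.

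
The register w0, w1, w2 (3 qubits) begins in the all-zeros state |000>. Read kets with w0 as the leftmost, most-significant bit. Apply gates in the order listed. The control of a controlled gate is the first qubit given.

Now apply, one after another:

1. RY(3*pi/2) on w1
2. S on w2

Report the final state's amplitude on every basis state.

The resulting statevector has amplitude -sqrt(2)/2 on |000>, sqrt(2)/2 on |010>, and 0 on every other basis state.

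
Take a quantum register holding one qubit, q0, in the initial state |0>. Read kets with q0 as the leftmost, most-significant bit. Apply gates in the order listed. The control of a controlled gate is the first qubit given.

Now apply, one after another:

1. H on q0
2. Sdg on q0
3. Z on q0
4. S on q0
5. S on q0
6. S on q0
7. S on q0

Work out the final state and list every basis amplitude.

The final amplitudes are sqrt(2)/2 on |0>, sqrt(2)*I/2 on |1>.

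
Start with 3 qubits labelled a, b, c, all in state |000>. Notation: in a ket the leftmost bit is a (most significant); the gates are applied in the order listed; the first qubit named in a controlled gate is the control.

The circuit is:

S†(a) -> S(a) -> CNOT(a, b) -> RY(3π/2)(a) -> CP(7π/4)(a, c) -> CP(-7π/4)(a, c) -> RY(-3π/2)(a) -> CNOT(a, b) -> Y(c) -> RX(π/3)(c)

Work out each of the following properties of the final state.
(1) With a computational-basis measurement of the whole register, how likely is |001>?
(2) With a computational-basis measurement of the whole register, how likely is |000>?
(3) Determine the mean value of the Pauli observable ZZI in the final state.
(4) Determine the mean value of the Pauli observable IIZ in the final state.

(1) The probability of measuring |001> is 3/4.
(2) A full measurement returns |000> with probability 1/4.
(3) In the final state, ZZI has expectation 1.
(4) The expectation value of IIZ is -1/2.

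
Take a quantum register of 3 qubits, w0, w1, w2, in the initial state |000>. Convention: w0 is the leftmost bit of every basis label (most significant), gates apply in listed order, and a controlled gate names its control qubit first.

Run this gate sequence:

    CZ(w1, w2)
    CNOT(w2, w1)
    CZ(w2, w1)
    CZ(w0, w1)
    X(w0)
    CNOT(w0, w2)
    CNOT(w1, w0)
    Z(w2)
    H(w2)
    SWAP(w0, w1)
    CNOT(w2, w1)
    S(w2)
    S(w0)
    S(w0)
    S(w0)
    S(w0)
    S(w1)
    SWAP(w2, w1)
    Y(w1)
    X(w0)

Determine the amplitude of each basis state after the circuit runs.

The final amplitudes are sqrt(2)/2 on |100>, sqrt(2)/2 on |111>, and 0 on every other basis state. Key observation: gates 13-16 undo each other exactly, leaving only the rest of the circuit to track.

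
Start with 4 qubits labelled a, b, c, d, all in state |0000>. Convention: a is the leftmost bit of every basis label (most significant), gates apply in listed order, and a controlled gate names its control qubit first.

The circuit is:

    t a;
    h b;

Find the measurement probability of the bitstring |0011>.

Outcome |0011> occurs with probability 0.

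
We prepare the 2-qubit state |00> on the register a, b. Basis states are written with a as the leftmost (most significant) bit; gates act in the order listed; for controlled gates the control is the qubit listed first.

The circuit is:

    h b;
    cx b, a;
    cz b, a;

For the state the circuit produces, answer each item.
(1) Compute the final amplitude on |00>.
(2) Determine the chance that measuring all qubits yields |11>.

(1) The final state's coefficient on |00> equals sqrt(2)/2.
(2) Outcome |11> occurs with probability 1/2.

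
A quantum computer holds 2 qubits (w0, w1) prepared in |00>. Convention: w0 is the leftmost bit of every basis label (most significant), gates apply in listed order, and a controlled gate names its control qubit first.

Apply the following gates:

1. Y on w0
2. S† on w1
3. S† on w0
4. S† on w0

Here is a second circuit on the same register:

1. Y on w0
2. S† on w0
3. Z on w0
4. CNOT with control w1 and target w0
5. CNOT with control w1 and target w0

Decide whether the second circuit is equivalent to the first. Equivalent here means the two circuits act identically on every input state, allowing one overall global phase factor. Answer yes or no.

No, they are not equivalent — no single phase factor reconciles the two unitaries.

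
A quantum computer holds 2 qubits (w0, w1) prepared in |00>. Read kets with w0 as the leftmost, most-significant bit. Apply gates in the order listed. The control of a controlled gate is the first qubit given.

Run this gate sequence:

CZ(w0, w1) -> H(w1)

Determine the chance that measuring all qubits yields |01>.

Outcome |01> occurs with probability 1/2.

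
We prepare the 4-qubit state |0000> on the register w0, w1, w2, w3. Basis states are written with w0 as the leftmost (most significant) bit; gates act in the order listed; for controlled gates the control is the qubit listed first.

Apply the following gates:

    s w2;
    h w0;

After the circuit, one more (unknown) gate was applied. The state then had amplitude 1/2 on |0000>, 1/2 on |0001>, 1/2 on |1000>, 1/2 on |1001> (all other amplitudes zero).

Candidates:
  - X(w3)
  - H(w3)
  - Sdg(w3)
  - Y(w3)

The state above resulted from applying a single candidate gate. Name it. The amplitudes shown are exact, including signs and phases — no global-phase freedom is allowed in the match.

It was H(w3) that produced the state shown.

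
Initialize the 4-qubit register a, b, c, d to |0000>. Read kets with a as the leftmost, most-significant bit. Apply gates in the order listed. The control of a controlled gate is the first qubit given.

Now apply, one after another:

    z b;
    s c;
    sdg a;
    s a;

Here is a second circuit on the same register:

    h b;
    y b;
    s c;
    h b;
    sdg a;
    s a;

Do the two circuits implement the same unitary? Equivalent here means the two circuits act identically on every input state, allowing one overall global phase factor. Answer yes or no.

No: there is an input state on which the two circuits produce genuinely different outputs (not merely differing by a phase).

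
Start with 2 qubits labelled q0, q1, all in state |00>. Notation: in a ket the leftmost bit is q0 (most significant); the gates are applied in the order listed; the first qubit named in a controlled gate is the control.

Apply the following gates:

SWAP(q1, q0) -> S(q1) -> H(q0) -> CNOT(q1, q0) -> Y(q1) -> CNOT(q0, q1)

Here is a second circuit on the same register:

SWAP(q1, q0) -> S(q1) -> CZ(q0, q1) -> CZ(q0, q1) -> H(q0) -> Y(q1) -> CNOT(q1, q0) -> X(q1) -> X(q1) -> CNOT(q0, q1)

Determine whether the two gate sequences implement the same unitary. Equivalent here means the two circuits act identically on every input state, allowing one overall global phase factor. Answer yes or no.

No — the two circuits implement different unitaries, even allowing a global phase.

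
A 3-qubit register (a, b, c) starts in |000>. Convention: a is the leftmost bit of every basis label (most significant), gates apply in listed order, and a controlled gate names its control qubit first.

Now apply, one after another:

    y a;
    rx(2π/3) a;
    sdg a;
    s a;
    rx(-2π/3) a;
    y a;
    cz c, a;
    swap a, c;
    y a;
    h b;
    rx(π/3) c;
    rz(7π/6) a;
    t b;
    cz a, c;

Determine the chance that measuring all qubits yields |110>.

A full measurement returns |110> with probability 3/8. Key observation: the block from step 1 through step 6 cancels to the identity and can be dropped.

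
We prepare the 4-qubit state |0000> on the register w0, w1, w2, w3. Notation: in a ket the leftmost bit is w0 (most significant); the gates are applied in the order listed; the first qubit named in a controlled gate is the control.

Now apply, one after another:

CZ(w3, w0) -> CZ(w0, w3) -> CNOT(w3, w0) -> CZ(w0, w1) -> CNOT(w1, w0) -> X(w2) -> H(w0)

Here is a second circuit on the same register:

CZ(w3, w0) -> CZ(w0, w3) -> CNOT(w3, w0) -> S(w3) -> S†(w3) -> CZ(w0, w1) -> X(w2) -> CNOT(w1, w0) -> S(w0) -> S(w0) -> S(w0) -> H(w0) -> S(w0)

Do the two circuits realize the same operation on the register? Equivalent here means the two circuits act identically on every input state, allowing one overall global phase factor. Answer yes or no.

No — the two circuits implement different unitaries, even allowing a global phase.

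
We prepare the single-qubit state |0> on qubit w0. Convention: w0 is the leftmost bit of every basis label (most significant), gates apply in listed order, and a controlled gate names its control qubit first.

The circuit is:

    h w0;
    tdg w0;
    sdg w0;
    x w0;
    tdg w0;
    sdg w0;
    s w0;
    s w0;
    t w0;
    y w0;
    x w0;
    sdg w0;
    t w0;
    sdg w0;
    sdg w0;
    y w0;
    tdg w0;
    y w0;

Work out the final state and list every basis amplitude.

After the circuit, the state carries amplitude -sqrt(2)*I/2 on |0>, sqrt(2)*exp(3*I*pi/4)/2 on |1>.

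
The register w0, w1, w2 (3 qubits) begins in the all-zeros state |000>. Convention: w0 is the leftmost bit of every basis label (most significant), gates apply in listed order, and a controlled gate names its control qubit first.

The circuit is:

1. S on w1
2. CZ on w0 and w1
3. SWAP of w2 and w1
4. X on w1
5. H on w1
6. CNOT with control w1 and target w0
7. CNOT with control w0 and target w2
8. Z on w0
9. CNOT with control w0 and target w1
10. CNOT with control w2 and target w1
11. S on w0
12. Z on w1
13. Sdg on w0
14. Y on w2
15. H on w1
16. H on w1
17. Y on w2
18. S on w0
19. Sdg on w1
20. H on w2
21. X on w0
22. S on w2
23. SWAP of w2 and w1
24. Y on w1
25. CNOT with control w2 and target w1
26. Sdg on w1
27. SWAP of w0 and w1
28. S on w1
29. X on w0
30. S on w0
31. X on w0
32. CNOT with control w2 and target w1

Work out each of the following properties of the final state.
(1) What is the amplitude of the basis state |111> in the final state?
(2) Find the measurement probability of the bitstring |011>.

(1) |111> carries amplitude -I/2 in the final state.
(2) Outcome |011> occurs with probability 1/4.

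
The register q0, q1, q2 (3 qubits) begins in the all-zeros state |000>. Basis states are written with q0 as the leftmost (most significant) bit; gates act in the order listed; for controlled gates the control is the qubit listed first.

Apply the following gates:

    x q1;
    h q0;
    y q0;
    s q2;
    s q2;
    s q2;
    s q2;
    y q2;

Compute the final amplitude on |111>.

|111> carries amplitude -sqrt(2)/2 in the final state.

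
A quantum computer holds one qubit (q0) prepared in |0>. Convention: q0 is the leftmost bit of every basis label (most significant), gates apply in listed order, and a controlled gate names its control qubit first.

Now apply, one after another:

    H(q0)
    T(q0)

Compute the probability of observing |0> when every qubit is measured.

Outcome |0> occurs with probability 1/2.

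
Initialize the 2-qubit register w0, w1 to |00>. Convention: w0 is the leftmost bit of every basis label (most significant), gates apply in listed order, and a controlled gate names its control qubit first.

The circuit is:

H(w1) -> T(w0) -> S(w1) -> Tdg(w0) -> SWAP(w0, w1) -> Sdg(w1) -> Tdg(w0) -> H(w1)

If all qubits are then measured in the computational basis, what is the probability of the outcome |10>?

The probability of measuring |10> is 1/4.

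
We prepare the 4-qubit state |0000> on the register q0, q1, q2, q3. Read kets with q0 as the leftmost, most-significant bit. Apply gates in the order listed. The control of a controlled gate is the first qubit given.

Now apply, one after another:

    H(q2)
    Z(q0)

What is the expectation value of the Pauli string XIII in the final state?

In the final state, XIII has expectation 0.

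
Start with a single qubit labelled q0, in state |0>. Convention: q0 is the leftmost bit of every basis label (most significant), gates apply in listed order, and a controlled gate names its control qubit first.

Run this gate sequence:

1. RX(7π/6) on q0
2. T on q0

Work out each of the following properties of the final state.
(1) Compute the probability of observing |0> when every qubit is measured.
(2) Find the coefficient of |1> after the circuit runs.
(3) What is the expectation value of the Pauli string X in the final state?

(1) Outcome |0> occurs with probability 1/2 - sqrt(3)/4.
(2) |1> carries amplitude (-sqrt(6) - sqrt(2))*exp(3*I*pi/4)/4 in the final state.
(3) The expectation value of X is -sqrt(2)/4.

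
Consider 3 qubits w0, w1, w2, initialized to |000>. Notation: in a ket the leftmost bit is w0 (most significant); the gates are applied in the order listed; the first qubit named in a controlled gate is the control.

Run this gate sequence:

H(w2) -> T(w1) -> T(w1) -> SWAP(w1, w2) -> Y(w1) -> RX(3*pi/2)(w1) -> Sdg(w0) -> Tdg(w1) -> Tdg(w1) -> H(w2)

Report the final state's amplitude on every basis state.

After the circuit, the state carries amplitude sqrt(2)*(1 + I)/4 on |000>, sqrt(2)*(1 + I)/4 on |001>, sqrt(2)*(-1 + I)/4 on |010>, sqrt(2)*(-1 + I)/4 on |011>, 0 on |100>, 0 on |101>, 0 on |110>, 0 on |111>.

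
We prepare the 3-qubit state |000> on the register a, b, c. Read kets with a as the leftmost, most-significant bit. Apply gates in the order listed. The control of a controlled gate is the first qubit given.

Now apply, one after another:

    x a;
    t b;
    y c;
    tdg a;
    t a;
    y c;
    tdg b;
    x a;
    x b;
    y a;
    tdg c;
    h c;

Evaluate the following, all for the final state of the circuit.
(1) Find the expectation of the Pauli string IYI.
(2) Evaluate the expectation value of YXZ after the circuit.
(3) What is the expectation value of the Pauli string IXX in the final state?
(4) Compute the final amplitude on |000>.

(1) In the final state, IYI has expectation 0. Key observation: the block from step 1 through step 8 cancels to the identity and can be dropped.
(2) The observable YXZ averages to 0.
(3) The expectation value of IXX is 0.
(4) The amplitude on |000> is 0.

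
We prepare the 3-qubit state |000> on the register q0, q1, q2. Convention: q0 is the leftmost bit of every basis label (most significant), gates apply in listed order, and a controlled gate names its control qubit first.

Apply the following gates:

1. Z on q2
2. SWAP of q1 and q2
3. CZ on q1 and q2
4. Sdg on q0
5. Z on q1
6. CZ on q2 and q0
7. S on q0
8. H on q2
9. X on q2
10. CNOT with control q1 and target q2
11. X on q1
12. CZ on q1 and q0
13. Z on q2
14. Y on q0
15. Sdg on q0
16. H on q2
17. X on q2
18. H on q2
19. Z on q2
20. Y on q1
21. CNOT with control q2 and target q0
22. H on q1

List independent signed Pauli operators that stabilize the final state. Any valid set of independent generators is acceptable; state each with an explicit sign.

The final state is stabilized by the group generated by -XIX, +IXI, -ZIZ; other independent generating sets are equally valid.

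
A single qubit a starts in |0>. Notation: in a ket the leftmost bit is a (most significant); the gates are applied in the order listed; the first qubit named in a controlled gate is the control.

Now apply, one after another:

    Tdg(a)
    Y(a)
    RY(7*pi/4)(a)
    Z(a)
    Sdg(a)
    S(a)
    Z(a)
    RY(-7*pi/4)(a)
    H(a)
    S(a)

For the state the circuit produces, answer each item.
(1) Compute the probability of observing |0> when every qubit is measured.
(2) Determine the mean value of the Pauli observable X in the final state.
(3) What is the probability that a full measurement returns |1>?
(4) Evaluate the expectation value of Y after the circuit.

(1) Outcome |0> occurs with probability 1/2. Key observation: steps 3-8 multiply out to the identity, so the circuit reduces to the remaining gates.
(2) The observable X averages to 0.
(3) Outcome |1> occurs with probability 1/2.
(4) The expectation value of Y is -1.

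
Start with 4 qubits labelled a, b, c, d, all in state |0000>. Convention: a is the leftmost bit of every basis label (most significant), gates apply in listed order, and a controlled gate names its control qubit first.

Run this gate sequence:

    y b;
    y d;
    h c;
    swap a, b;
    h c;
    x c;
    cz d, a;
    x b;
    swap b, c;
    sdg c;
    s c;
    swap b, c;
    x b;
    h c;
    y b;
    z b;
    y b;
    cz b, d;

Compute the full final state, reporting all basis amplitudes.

The resulting statevector has amplitude -sqrt(2)/2 on |1001>, sqrt(2)/2 on |1011>, and 0 on every other basis state.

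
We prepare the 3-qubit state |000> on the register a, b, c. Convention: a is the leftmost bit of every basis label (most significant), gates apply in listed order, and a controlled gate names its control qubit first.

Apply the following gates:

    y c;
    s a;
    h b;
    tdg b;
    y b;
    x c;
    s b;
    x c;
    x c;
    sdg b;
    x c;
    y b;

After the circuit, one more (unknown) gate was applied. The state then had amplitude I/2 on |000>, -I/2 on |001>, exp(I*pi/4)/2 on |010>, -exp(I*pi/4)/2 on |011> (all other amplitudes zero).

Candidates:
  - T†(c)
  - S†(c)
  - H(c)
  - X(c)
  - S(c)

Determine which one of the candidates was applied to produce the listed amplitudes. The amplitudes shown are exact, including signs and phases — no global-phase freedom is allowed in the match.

The unique candidate consistent with the amplitudes is H(c). Key observation: gates 5-12 undo each other exactly, leaving only the rest of the circuit to track.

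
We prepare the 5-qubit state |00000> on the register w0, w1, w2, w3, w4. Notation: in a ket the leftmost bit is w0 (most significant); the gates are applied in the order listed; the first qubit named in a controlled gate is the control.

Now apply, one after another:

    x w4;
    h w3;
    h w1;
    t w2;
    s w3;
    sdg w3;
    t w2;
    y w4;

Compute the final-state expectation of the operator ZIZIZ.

The observable ZIZIZ averages to 1. Key observation: steps 5-6 multiply out to the identity, so the circuit reduces to the remaining gates.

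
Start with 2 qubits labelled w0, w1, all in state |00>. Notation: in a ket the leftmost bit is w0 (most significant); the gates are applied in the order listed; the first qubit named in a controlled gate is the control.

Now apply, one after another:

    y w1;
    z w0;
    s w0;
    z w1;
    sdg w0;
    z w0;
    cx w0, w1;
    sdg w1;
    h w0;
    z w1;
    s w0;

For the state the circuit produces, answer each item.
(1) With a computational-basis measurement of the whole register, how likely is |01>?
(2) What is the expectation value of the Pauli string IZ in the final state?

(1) The probability of measuring |01> is 1/2.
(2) The expectation value of IZ is -1.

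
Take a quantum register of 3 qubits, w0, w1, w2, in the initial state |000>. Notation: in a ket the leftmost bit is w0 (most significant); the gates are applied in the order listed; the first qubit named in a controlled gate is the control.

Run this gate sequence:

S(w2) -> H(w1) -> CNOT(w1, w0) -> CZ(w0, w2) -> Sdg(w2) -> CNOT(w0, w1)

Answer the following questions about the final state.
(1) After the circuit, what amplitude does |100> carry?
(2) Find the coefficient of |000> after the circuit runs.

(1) The amplitude on |100> is sqrt(2)/2.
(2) The final state's coefficient on |000> equals sqrt(2)/2.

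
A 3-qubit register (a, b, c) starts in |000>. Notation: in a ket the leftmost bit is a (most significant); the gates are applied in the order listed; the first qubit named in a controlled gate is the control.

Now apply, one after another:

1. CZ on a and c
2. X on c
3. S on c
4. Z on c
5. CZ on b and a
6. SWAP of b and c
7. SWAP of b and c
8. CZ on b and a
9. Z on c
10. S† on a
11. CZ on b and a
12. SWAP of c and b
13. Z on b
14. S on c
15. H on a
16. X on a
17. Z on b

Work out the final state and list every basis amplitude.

After the circuit, the state carries amplitude sqrt(2)*I/2 on |010>, sqrt(2)*I/2 on |110>, and 0 on every other basis state. Key observation: gates 4-9 undo each other exactly, leaving only the rest of the circuit to track.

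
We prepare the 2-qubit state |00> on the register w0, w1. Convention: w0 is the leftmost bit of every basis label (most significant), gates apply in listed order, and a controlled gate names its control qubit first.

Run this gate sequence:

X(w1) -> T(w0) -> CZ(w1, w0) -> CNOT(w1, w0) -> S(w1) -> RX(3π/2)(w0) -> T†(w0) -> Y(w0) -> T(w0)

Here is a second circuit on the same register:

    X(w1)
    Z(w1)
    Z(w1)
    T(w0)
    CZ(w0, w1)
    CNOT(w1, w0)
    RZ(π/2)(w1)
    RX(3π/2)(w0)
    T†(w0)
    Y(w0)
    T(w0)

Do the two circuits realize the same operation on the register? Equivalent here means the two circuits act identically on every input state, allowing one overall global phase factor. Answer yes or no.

Yes: on every input state the two circuits agree up to one overall phase factor.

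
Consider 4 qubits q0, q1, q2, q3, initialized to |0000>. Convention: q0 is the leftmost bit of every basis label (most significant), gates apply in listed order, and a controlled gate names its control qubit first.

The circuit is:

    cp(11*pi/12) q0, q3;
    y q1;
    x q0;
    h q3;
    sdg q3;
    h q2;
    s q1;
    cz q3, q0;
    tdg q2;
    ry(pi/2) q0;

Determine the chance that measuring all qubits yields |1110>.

Outcome |1110> occurs with probability 1/8.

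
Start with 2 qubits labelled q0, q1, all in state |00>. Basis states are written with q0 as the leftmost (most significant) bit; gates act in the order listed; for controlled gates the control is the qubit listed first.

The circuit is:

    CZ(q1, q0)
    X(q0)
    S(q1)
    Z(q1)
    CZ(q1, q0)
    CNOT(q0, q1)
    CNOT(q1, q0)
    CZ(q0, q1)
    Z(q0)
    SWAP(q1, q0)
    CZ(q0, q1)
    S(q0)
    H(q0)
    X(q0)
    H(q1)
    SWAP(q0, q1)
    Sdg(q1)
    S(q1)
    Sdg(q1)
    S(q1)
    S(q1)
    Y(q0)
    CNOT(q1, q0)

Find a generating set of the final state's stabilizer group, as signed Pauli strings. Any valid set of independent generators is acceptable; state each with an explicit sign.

One valid set of independent stabilizer generators is -XI, +IY (any independent generating set of the same group is equally correct).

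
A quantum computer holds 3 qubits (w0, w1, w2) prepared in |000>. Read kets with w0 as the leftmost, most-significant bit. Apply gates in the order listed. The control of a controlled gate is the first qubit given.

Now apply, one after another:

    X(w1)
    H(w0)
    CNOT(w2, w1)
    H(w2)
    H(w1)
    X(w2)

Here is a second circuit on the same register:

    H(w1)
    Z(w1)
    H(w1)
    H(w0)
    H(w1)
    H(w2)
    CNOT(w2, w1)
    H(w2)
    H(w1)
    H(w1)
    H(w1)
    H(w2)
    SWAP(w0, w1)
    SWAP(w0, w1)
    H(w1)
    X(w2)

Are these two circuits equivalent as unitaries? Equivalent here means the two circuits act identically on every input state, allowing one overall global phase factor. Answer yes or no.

No — the two circuits implement different unitaries, even allowing a global phase.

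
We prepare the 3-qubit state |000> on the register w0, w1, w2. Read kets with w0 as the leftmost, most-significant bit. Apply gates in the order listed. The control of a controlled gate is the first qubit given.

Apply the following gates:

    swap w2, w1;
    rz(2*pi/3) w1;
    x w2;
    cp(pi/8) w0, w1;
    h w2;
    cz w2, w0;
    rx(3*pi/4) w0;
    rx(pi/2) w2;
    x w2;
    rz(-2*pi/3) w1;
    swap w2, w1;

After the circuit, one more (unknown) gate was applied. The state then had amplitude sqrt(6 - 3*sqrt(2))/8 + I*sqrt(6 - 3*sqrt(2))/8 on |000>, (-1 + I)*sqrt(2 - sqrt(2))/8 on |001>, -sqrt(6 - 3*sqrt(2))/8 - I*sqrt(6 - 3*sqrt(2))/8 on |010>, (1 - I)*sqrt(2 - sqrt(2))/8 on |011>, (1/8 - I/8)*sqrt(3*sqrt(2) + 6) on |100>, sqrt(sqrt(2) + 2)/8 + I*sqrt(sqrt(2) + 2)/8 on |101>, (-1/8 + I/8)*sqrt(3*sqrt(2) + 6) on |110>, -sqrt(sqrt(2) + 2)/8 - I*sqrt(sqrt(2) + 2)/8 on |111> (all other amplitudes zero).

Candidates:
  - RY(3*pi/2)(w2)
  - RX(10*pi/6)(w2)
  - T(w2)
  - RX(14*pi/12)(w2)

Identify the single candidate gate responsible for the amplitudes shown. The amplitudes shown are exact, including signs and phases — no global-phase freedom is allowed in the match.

The unique candidate consistent with the amplitudes is RX(10*pi/6)(w2).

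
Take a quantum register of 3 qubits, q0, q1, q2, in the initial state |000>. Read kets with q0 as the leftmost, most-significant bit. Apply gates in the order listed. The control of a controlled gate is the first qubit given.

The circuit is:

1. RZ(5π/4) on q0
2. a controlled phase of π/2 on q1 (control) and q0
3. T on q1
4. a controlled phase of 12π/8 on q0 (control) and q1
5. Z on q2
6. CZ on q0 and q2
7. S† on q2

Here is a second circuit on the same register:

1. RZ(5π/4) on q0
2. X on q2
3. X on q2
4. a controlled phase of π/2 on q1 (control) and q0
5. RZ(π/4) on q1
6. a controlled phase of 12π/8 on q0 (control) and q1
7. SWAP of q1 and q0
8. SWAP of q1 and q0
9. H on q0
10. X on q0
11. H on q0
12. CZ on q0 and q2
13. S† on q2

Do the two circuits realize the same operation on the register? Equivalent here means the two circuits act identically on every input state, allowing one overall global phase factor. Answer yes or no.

No — the two circuits implement different unitaries, even allowing a global phase.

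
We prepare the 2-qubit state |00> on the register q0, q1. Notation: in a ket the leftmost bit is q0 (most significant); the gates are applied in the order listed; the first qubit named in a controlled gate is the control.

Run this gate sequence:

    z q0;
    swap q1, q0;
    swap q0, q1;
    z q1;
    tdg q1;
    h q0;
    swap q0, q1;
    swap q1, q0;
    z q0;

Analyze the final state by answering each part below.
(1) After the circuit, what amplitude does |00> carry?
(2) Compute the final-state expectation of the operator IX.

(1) The amplitude on |00> is sqrt(2)/2.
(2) The expectation value of IX is 0.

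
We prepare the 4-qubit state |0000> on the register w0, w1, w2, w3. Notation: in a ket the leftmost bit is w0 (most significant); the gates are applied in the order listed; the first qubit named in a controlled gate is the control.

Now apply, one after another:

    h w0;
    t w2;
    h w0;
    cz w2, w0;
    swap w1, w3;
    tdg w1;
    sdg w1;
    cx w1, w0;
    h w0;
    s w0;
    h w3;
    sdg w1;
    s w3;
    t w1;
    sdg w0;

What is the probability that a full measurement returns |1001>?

The probability of measuring |1001> is 1/4.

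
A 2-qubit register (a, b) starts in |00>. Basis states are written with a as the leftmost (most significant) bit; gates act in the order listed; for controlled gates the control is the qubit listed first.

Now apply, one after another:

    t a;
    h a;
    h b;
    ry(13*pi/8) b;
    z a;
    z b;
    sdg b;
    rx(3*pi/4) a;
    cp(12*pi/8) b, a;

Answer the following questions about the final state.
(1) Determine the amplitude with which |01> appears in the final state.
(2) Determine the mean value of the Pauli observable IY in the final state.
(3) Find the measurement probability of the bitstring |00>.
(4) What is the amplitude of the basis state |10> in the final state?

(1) The amplitude on |01> is -sqrt(sqrt(2)/4 + 1/2)*sin(3*pi/16)/2 + sqrt(sqrt(2)/4 + 1/2)*cos(3*pi/16)/2 - I*sqrt(1/2 - sqrt(2)/4)*cos(3*pi/16)/2 + I*sqrt(1/2 - sqrt(2)/4)*sin(3*pi/16)/2.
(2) The expectation value of IY is sqrt(2 - sqrt(2))/4.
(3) The probability of measuring |00> is sqrt(sqrt(2) + 2)/8 + 1/4.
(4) The final state's coefficient on |10> equals sqrt(1/2 - sqrt(2)/4)*sin(3*pi/16)/2 + sqrt(1/2 - sqrt(2)/4)*cos(3*pi/16)/2 + I*sqrt(sqrt(2)/4 + 1/2)*sin(3*pi/16)/2 + I*sqrt(sqrt(2)/4 + 1/2)*cos(3*pi/16)/2.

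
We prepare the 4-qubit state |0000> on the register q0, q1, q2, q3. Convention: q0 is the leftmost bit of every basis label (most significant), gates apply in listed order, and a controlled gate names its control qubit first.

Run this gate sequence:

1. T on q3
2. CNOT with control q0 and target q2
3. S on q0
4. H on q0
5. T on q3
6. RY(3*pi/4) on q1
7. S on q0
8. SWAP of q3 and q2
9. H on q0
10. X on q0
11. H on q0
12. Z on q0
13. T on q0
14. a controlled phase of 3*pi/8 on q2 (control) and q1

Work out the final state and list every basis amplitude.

After the circuit, the state carries amplitude sqrt(4 - 2*sqrt(2))/4 on |0000>, sqrt(2*sqrt(2) + 4)/4 on |0100>, sqrt(4 - 2*sqrt(2))*exp(3*I*pi/4)/4 on |1000>, sqrt(2*sqrt(2) + 4)*exp(3*I*pi/4)/4 on |1100>, and 0 on every other basis state. Key observation: gates 9-12 undo each other exactly, leaving only the rest of the circuit to track.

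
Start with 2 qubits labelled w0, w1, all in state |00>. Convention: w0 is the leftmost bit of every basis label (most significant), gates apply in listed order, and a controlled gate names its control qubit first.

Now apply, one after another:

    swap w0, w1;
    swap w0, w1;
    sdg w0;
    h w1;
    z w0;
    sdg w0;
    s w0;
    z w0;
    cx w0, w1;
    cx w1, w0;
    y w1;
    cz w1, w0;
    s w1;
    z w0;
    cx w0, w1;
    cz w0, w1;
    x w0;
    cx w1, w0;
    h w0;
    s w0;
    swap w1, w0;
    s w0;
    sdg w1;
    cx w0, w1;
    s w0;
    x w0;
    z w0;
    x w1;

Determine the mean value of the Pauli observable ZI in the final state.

In the final state, ZI has expectation 1. Key observation: gates 5-8 undo each other exactly, leaving only the rest of the circuit to track.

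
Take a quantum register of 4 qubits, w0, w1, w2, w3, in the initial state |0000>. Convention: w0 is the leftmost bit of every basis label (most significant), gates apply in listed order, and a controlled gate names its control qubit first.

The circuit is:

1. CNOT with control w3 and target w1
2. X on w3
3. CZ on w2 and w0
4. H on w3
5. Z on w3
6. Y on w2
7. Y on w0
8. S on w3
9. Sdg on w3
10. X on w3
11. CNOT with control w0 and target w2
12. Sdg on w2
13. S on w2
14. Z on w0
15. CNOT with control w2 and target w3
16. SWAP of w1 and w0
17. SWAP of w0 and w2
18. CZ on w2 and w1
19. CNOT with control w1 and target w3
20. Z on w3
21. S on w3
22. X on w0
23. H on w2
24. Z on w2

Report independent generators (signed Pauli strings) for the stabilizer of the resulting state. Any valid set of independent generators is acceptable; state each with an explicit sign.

The stabilizer group can be generated by -IIXI, -IIIY, -ZIII, -IZII, among other valid generating sets.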